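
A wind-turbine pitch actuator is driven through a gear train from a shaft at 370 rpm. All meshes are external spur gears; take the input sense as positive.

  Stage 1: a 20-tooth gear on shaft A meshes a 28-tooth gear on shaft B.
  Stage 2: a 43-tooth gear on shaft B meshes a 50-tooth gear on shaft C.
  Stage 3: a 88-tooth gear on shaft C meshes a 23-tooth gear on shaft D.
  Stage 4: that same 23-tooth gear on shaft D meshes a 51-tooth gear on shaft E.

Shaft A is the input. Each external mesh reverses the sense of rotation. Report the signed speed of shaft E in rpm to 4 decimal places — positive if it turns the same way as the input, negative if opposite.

+392.1793 rpm (same as input, |ω| = 392.1793 rpm)

Stage 1 [20T→28T]: ω = 370.0000×20/28 = 264.2857 rpm, dir flips to −; running = −264.2857
Stage 2 [43T→50T]: ω = 264.2857×43/50 = 227.2857 rpm, dir flips to +; running = +227.2857
Stage 3 [88T→23T]: ω = 227.2857×88/23 = 869.6149 rpm, dir flips to −; running = −869.6149
Stage 4 [23T→51T]: ω = 869.6149×23/51 = 392.1793 rpm, dir flips to +; running = +392.1793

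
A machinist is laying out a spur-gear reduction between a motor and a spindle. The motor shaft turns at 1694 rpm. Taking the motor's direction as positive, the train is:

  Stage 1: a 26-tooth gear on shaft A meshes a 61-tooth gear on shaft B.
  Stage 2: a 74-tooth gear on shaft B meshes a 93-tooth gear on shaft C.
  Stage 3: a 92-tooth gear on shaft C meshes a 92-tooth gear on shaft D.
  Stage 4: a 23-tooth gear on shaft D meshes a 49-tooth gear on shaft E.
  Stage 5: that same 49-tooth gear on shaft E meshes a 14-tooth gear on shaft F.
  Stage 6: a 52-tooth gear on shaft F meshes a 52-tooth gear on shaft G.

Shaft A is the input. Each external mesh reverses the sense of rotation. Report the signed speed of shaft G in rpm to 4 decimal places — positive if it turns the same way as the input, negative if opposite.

Stage 1 [26T→61T]: ω = 1694.0000×26/61 = 722.0328 rpm, dir flips to −; running = −722.0328
Stage 2 [74T→93T]: ω = 722.0328×74/93 = 574.5207 rpm, dir flips to +; running = +574.5207
Stage 3 [92T→92T]: ω = 574.5207×92/92 = 574.5207 rpm, dir flips to −; running = −574.5207
Stage 4 [23T→49T]: ω = 574.5207×23/49 = 269.6730 rpm, dir flips to +; running = +269.6730
Stage 5 [49T→14T]: ω = 269.6730×49/14 = 943.8555 rpm, dir flips to −; running = −943.8555
Stage 6 [52T→52T]: ω = 943.8555×52/52 = 943.8555 rpm, dir flips to +; running = +943.8555

+943.8555 rpm (same as input, |ω| = 943.8555 rpm)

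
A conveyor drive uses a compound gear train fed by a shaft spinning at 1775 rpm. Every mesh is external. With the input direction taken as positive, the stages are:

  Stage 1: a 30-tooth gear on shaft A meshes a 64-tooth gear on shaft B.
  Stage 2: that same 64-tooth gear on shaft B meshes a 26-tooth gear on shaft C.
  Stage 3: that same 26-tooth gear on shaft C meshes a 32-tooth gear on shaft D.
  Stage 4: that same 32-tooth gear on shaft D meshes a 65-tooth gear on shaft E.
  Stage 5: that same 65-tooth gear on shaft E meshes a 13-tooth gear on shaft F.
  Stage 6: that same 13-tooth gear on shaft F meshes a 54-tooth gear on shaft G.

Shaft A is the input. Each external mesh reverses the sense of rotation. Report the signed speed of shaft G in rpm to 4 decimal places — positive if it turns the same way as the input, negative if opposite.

Stage 1 [30T→64T]: ω = 1775.0000×30/64 = 832.0312 rpm, dir flips to −; running = −832.0312
Stage 2 [64T→26T]: ω = 832.0312×64/26 = 2048.0769 rpm, dir flips to +; running = +2048.0769
Stage 3 [26T→32T]: ω = 2048.0769×26/32 = 1664.0625 rpm, dir flips to −; running = −1664.0625
Stage 4 [32T→65T]: ω = 1664.0625×32/65 = 819.2308 rpm, dir flips to +; running = +819.2308
Stage 5 [65T→13T]: ω = 819.2308×65/13 = 4096.1538 rpm, dir flips to −; running = −4096.1538
Stage 6 [13T→54T]: ω = 4096.1538×13/54 = 986.1111 rpm, dir flips to +; running = +986.1111

+986.1111 rpm (same as input, |ω| = 986.1111 rpm)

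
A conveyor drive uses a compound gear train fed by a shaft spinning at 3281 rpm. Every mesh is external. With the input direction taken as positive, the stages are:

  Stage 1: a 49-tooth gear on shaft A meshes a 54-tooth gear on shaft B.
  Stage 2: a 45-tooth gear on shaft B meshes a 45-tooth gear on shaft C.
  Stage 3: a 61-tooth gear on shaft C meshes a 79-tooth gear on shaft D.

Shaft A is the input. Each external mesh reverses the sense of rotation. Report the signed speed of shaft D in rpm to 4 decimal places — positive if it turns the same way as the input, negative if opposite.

-2298.8535 rpm (opposite to input, |ω| = 2298.8535 rpm)

Stage 1 [49T→54T]: ω = 3281.0000×49/54 = 2977.2037 rpm, dir flips to −; running = −2977.2037
Stage 2 [45T→45T]: ω = 2977.2037×45/45 = 2977.2037 rpm, dir flips to +; running = +2977.2037
Stage 3 [61T→79T]: ω = 2977.2037×61/79 = 2298.8535 rpm, dir flips to −; running = −2298.8535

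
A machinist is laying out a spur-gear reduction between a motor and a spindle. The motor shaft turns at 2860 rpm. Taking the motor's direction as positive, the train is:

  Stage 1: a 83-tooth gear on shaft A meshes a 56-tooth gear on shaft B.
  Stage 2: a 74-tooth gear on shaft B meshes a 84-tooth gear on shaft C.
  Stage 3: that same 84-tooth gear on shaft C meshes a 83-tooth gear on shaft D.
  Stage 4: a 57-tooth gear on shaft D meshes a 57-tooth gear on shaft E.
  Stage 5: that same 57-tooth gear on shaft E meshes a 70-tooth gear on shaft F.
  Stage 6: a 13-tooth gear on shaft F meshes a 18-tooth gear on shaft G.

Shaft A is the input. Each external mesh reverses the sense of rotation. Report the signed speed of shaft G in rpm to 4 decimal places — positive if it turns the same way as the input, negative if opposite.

+2222.5799 rpm (same as input, |ω| = 2222.5799 rpm)

Stage 1 [83T→56T]: ω = 2860.0000×83/56 = 4238.9286 rpm, dir flips to −; running = −4238.9286
Stage 2 [74T→84T]: ω = 4238.9286×74/84 = 3734.2942 rpm, dir flips to +; running = +3734.2942
Stage 3 [84T→83T]: ω = 3734.2942×84/83 = 3779.2857 rpm, dir flips to −; running = −3779.2857
Stage 4 [57T→57T]: ω = 3779.2857×57/57 = 3779.2857 rpm, dir flips to +; running = +3779.2857
Stage 5 [57T→70T]: ω = 3779.2857×57/70 = 3077.4184 rpm, dir flips to −; running = −3077.4184
Stage 6 [13T→18T]: ω = 3077.4184×13/18 = 2222.5799 rpm, dir flips to +; running = +2222.5799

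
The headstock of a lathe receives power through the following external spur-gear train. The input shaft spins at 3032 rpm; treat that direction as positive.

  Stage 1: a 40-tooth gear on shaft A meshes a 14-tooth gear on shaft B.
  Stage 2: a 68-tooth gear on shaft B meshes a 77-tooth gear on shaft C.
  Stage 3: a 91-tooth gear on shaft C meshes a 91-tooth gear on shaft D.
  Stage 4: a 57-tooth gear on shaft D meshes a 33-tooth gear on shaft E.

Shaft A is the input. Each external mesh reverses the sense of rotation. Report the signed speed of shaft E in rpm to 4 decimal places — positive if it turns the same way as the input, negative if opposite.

Stage 1 [40T→14T]: ω = 3032.0000×40/14 = 8662.8571 rpm, dir flips to −; running = −8662.8571
Stage 2 [68T→77T]: ω = 8662.8571×68/77 = 7650.3154 rpm, dir flips to +; running = +7650.3154
Stage 3 [91T→91T]: ω = 7650.3154×91/91 = 7650.3154 rpm, dir flips to −; running = −7650.3154
Stage 4 [57T→33T]: ω = 7650.3154×57/33 = 13214.1811 rpm, dir flips to +; running = +13214.1811

+13214.1811 rpm (same as input, |ω| = 13214.1811 rpm)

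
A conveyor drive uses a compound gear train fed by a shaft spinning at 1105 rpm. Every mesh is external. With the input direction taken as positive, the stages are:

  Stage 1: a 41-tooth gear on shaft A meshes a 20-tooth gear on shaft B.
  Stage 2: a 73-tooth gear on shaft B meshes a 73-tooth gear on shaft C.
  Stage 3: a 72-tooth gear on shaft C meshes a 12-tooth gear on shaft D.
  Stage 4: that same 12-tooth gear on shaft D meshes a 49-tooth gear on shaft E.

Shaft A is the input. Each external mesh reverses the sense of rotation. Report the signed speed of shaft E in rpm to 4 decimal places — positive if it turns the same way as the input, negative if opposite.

Stage 1 [41T→20T]: ω = 1105.0000×41/20 = 2265.2500 rpm, dir flips to −; running = −2265.2500
Stage 2 [73T→73T]: ω = 2265.2500×73/73 = 2265.2500 rpm, dir flips to +; running = +2265.2500
Stage 3 [72T→12T]: ω = 2265.2500×72/12 = 13591.5000 rpm, dir flips to −; running = −13591.5000
Stage 4 [12T→49T]: ω = 13591.5000×12/49 = 3328.5306 rpm, dir flips to +; running = +3328.5306

+3328.5306 rpm (same as input, |ω| = 3328.5306 rpm)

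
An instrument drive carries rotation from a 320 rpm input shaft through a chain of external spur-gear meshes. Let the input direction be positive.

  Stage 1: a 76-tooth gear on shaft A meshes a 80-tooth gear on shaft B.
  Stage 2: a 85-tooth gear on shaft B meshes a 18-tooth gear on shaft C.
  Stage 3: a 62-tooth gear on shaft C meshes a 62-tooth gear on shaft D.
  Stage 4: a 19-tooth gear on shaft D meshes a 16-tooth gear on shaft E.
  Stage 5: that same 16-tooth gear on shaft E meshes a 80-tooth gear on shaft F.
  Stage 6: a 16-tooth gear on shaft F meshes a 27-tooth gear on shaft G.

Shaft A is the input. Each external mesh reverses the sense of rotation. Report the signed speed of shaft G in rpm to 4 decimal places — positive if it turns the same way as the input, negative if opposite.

Stage 1 [76T→80T]: ω = 320.0000×76/80 = 304.0000 rpm, dir flips to −; running = −304.0000
Stage 2 [85T→18T]: ω = 304.0000×85/18 = 1435.5556 rpm, dir flips to +; running = +1435.5556
Stage 3 [62T→62T]: ω = 1435.5556×62/62 = 1435.5556 rpm, dir flips to −; running = −1435.5556
Stage 4 [19T→16T]: ω = 1435.5556×19/16 = 1704.7222 rpm, dir flips to +; running = +1704.7222
Stage 5 [16T→80T]: ω = 1704.7222×16/80 = 340.9444 rpm, dir flips to −; running = −340.9444
Stage 6 [16T→27T]: ω = 340.9444×16/27 = 202.0412 rpm, dir flips to +; running = +202.0412

+202.0412 rpm (same as input, |ω| = 202.0412 rpm)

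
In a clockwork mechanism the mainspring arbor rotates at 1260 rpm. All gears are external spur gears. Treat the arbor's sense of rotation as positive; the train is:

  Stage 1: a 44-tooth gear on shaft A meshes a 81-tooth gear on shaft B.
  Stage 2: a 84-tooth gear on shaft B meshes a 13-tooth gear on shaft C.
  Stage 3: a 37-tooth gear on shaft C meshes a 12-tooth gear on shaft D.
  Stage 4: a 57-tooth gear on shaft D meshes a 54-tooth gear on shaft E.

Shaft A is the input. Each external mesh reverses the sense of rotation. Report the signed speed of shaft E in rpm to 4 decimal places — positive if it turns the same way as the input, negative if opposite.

Stage 1 [44T→81T]: ω = 1260.0000×44/81 = 684.4444 rpm, dir flips to −; running = −684.4444
Stage 2 [84T→13T]: ω = 684.4444×84/13 = 4422.5641 rpm, dir flips to +; running = +4422.5641
Stage 3 [37T→12T]: ω = 4422.5641×37/12 = 13636.2393 rpm, dir flips to −; running = −13636.2393
Stage 4 [57T→54T]: ω = 13636.2393×57/54 = 14393.8082 rpm, dir flips to +; running = +14393.8082

+14393.8082 rpm (same as input, |ω| = 14393.8082 rpm)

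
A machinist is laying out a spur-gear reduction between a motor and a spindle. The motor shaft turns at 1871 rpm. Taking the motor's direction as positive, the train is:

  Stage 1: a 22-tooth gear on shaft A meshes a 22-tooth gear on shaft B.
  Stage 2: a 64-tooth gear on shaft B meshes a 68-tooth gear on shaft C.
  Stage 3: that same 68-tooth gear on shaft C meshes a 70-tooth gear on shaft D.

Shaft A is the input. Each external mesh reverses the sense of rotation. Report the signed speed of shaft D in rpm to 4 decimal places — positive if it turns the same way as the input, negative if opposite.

Stage 1 [22T→22T]: ω = 1871.0000×22/22 = 1871.0000 rpm, dir flips to −; running = −1871.0000
Stage 2 [64T→68T]: ω = 1871.0000×64/68 = 1760.9412 rpm, dir flips to +; running = +1760.9412
Stage 3 [68T→70T]: ω = 1760.9412×68/70 = 1710.6286 rpm, dir flips to −; running = −1710.6286

-1710.6286 rpm (opposite to input, |ω| = 1710.6286 rpm)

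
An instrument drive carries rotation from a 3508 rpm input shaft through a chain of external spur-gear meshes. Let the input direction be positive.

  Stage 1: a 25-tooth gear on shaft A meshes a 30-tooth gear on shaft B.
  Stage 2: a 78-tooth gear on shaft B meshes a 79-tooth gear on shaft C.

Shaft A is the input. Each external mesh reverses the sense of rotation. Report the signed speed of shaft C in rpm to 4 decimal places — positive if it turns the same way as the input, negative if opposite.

Stage 1 [25T→30T]: ω = 3508.0000×25/30 = 2923.3333 rpm, dir flips to −; running = −2923.3333
Stage 2 [78T→79T]: ω = 2923.3333×78/79 = 2886.3291 rpm, dir flips to +; running = +2886.3291

+2886.3291 rpm (same as input, |ω| = 2886.3291 rpm)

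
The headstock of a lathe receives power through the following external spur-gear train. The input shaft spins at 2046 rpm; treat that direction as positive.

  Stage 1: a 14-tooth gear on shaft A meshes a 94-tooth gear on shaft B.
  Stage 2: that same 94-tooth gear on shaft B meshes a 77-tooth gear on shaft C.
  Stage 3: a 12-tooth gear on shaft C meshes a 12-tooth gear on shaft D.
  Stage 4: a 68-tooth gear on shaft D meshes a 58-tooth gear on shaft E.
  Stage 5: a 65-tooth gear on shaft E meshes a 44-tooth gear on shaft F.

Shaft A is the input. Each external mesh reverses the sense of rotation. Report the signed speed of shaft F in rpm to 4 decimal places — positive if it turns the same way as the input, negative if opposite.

Stage 1 [14T→94T]: ω = 2046.0000×14/94 = 304.7234 rpm, dir flips to −; running = −304.7234
Stage 2 [94T→77T]: ω = 304.7234×94/77 = 372.0000 rpm, dir flips to +; running = +372.0000
Stage 3 [12T→12T]: ω = 372.0000×12/12 = 372.0000 rpm, dir flips to −; running = −372.0000
Stage 4 [68T→58T]: ω = 372.0000×68/58 = 436.1379 rpm, dir flips to +; running = +436.1379
Stage 5 [65T→44T]: ω = 436.1379×65/44 = 644.2947 rpm, dir flips to −; running = −644.2947

-644.2947 rpm (opposite to input, |ω| = 644.2947 rpm)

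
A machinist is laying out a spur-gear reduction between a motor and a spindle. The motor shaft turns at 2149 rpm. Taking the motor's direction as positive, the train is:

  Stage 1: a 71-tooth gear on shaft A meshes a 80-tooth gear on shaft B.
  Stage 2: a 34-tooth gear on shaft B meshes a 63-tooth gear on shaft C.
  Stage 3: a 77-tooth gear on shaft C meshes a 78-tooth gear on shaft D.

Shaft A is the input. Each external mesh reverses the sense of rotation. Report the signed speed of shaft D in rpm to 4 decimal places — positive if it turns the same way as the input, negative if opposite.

-1016.1066 rpm (opposite to input, |ω| = 1016.1066 rpm)

Stage 1 [71T→80T]: ω = 2149.0000×71/80 = 1907.2375 rpm, dir flips to −; running = −1907.2375
Stage 2 [34T→63T]: ω = 1907.2375×34/63 = 1029.3028 rpm, dir flips to +; running = +1029.3028
Stage 3 [77T→78T]: ω = 1029.3028×77/78 = 1016.1066 rpm, dir flips to −; running = −1016.1066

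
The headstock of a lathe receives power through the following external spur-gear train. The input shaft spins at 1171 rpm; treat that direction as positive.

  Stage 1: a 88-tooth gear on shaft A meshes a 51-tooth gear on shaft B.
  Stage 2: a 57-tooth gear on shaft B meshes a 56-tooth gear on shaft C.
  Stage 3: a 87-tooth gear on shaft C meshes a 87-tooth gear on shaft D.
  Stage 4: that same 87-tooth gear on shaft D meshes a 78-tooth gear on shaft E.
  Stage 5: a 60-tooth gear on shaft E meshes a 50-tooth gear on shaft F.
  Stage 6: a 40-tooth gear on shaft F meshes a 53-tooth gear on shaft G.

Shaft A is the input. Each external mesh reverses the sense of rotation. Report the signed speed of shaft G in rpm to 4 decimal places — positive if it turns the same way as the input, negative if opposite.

Stage 1 [88T→51T]: ω = 1171.0000×88/51 = 2020.5490 rpm, dir flips to −; running = −2020.5490
Stage 2 [57T→56T]: ω = 2020.5490×57/56 = 2056.6303 rpm, dir flips to +; running = +2056.6303
Stage 3 [87T→87T]: ω = 2056.6303×87/87 = 2056.6303 rpm, dir flips to −; running = −2056.6303
Stage 4 [87T→78T]: ω = 2056.6303×87/78 = 2293.9337 rpm, dir flips to +; running = +2293.9337
Stage 5 [60T→50T]: ω = 2293.9337×60/50 = 2752.7205 rpm, dir flips to −; running = −2752.7205
Stage 6 [40T→53T]: ω = 2752.7205×40/53 = 2077.5249 rpm, dir flips to +; running = +2077.5249

+2077.5249 rpm (same as input, |ω| = 2077.5249 rpm)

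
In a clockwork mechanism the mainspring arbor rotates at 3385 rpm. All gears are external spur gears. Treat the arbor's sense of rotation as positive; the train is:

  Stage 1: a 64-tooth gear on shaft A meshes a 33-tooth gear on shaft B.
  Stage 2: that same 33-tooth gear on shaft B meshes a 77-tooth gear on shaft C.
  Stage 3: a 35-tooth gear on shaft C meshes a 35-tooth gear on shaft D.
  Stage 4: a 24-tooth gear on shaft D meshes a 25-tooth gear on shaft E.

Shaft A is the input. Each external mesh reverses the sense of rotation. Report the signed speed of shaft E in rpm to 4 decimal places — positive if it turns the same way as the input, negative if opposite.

+2700.9662 rpm (same as input, |ω| = 2700.9662 rpm)

Stage 1 [64T→33T]: ω = 3385.0000×64/33 = 6564.8485 rpm, dir flips to −; running = −6564.8485
Stage 2 [33T→77T]: ω = 6564.8485×33/77 = 2813.5065 rpm, dir flips to +; running = +2813.5065
Stage 3 [35T→35T]: ω = 2813.5065×35/35 = 2813.5065 rpm, dir flips to −; running = −2813.5065
Stage 4 [24T→25T]: ω = 2813.5065×24/25 = 2700.9662 rpm, dir flips to +; running = +2700.9662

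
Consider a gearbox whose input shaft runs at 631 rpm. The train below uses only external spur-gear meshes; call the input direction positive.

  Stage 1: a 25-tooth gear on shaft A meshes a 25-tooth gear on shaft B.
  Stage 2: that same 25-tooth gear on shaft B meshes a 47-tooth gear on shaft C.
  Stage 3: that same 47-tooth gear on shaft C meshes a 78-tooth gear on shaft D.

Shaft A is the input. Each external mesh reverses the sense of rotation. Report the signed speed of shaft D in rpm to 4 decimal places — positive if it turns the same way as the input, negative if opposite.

-202.2436 rpm (opposite to input, |ω| = 202.2436 rpm)

Stage 1 [25T→25T]: ω = 631.0000×25/25 = 631.0000 rpm, dir flips to −; running = −631.0000
Stage 2 [25T→47T]: ω = 631.0000×25/47 = 335.6383 rpm, dir flips to +; running = +335.6383
Stage 3 [47T→78T]: ω = 335.6383×47/78 = 202.2436 rpm, dir flips to −; running = −202.2436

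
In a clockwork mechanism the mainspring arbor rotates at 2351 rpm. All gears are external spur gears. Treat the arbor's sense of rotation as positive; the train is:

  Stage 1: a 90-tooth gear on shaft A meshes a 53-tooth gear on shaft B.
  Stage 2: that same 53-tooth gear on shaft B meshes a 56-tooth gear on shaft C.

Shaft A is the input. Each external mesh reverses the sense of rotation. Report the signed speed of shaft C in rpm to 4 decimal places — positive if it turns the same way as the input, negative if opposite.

Stage 1 [90T→53T]: ω = 2351.0000×90/53 = 3992.2642 rpm, dir flips to −; running = −3992.2642
Stage 2 [53T→56T]: ω = 3992.2642×53/56 = 3778.3929 rpm, dir flips to +; running = +3778.3929

+3778.3929 rpm (same as input, |ω| = 3778.3929 rpm)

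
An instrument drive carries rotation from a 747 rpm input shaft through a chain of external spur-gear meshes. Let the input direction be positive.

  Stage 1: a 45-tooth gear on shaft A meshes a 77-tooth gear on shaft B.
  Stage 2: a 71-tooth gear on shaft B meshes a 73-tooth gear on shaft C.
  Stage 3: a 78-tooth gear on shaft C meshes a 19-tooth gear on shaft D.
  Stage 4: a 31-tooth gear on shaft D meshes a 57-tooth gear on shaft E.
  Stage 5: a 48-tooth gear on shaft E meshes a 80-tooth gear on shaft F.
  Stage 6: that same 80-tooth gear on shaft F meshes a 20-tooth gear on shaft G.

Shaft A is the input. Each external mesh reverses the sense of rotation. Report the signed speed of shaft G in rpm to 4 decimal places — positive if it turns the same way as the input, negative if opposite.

Stage 1 [45T→77T]: ω = 747.0000×45/77 = 436.5584 rpm, dir flips to −; running = −436.5584
Stage 2 [71T→73T]: ω = 436.5584×71/73 = 424.5979 rpm, dir flips to +; running = +424.5979
Stage 3 [78T→19T]: ω = 424.5979×78/19 = 1743.0863 rpm, dir flips to −; running = −1743.0863
Stage 4 [31T→57T]: ω = 1743.0863×31/57 = 947.9943 rpm, dir flips to +; running = +947.9943
Stage 5 [48T→80T]: ω = 947.9943×48/80 = 568.7966 rpm, dir flips to −; running = −568.7966
Stage 6 [80T→20T]: ω = 568.7966×80/20 = 2275.1863 rpm, dir flips to +; running = +2275.1863

+2275.1863 rpm (same as input, |ω| = 2275.1863 rpm)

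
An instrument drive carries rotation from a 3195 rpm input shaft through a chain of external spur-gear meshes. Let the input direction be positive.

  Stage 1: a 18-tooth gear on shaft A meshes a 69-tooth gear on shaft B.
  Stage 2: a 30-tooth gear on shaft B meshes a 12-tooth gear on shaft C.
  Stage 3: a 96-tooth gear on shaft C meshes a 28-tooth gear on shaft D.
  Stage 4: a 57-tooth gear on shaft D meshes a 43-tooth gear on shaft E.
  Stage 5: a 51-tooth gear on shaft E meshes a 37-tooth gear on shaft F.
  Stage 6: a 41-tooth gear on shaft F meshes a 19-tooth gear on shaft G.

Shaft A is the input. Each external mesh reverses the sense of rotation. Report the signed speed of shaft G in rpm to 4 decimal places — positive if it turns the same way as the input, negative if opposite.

+28167.7784 rpm (same as input, |ω| = 28167.7784 rpm)

Stage 1 [18T→69T]: ω = 3195.0000×18/69 = 833.4783 rpm, dir flips to −; running = −833.4783
Stage 2 [30T→12T]: ω = 833.4783×30/12 = 2083.6957 rpm, dir flips to +; running = +2083.6957
Stage 3 [96T→28T]: ω = 2083.6957×96/28 = 7144.0994 rpm, dir flips to −; running = −7144.0994
Stage 4 [57T→43T]: ω = 7144.0994×57/43 = 9470.0852 rpm, dir flips to +; running = +9470.0852
Stage 5 [51T→37T]: ω = 9470.0852×51/37 = 13053.3607 rpm, dir flips to −; running = −13053.3607
Stage 6 [41T→19T]: ω = 13053.3607×41/19 = 28167.7784 rpm, dir flips to +; running = +28167.7784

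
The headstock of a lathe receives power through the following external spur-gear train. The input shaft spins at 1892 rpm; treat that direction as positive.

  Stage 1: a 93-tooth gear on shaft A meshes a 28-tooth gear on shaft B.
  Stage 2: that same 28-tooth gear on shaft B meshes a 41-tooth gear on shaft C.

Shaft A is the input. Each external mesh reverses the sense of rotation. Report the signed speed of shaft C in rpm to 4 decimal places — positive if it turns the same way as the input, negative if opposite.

Stage 1 [93T→28T]: ω = 1892.0000×93/28 = 6284.1429 rpm, dir flips to −; running = −6284.1429
Stage 2 [28T→41T]: ω = 6284.1429×28/41 = 4291.6098 rpm, dir flips to +; running = +4291.6098

+4291.6098 rpm (same as input, |ω| = 4291.6098 rpm)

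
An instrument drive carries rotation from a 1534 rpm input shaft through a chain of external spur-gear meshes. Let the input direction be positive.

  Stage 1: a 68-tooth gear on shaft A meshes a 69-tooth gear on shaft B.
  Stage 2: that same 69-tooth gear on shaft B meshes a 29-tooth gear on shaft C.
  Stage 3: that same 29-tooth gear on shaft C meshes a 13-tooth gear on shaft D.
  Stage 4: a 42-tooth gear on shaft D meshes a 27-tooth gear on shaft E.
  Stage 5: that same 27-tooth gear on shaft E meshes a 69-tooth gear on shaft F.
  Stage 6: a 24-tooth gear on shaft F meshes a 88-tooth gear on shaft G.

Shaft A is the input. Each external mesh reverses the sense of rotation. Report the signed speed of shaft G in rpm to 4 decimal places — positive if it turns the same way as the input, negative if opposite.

+1332.0474 rpm (same as input, |ω| = 1332.0474 rpm)

Stage 1 [68T→69T]: ω = 1534.0000×68/69 = 1511.7681 rpm, dir flips to −; running = −1511.7681
Stage 2 [69T→29T]: ω = 1511.7681×69/29 = 3596.9655 rpm, dir flips to +; running = +3596.9655
Stage 3 [29T→13T]: ω = 3596.9655×29/13 = 8024.0000 rpm, dir flips to −; running = −8024.0000
Stage 4 [42T→27T]: ω = 8024.0000×42/27 = 12481.7778 rpm, dir flips to +; running = +12481.7778
Stage 5 [27T→69T]: ω = 12481.7778×27/69 = 4884.1739 rpm, dir flips to −; running = −4884.1739
Stage 6 [24T→88T]: ω = 4884.1739×24/88 = 1332.0474 rpm, dir flips to +; running = +1332.0474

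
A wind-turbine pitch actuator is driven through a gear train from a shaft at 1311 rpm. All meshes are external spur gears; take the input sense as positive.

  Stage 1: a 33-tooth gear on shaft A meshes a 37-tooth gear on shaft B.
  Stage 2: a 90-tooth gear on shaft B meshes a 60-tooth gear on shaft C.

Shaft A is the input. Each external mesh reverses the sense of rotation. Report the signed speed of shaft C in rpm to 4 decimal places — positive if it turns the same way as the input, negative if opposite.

+1753.9054 rpm (same as input, |ω| = 1753.9054 rpm)

Stage 1 [33T→37T]: ω = 1311.0000×33/37 = 1169.2703 rpm, dir flips to −; running = −1169.2703
Stage 2 [90T→60T]: ω = 1169.2703×90/60 = 1753.9054 rpm, dir flips to +; running = +1753.9054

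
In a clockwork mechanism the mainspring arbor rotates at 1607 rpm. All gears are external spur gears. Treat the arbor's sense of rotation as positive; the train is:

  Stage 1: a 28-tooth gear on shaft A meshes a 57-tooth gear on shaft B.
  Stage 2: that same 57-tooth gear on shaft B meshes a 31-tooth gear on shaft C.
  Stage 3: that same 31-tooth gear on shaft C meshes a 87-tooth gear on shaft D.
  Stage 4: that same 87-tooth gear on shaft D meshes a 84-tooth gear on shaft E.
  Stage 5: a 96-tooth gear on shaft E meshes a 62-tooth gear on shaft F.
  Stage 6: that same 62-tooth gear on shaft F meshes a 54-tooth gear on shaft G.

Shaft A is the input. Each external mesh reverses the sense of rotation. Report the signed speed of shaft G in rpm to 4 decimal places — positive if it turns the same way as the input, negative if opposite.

+952.2963 rpm (same as input, |ω| = 952.2963 rpm)

Stage 1 [28T→57T]: ω = 1607.0000×28/57 = 789.4035 rpm, dir flips to −; running = −789.4035
Stage 2 [57T→31T]: ω = 789.4035×57/31 = 1451.4839 rpm, dir flips to +; running = +1451.4839
Stage 3 [31T→87T]: ω = 1451.4839×31/87 = 517.1954 rpm, dir flips to −; running = −517.1954
Stage 4 [87T→84T]: ω = 517.1954×87/84 = 535.6667 rpm, dir flips to +; running = +535.6667
Stage 5 [96T→62T]: ω = 535.6667×96/62 = 829.4194 rpm, dir flips to −; running = −829.4194
Stage 6 [62T→54T]: ω = 829.4194×62/54 = 952.2963 rpm, dir flips to +; running = +952.2963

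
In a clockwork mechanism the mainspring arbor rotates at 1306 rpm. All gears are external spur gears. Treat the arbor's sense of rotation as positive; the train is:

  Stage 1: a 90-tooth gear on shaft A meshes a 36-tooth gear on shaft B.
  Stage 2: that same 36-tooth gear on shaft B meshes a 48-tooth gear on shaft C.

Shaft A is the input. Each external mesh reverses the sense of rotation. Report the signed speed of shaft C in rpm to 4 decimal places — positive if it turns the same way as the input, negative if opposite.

Stage 1 [90T→36T]: ω = 1306.0000×90/36 = 3265.0000 rpm, dir flips to −; running = −3265.0000
Stage 2 [36T→48T]: ω = 3265.0000×36/48 = 2448.7500 rpm, dir flips to +; running = +2448.7500

+2448.7500 rpm (same as input, |ω| = 2448.7500 rpm)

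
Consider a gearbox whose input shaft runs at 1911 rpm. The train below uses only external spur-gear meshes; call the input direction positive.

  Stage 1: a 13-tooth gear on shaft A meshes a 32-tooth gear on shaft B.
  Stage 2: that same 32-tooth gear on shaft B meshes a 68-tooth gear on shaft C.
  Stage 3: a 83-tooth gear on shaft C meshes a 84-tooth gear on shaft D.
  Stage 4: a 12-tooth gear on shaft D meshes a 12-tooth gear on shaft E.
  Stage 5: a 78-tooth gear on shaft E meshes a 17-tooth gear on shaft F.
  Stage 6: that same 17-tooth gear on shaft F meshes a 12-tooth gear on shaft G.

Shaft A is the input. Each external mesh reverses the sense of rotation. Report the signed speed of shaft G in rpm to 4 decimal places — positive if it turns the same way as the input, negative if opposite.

Stage 1 [13T→32T]: ω = 1911.0000×13/32 = 776.3438 rpm, dir flips to −; running = −776.3438
Stage 2 [32T→68T]: ω = 776.3438×32/68 = 365.3382 rpm, dir flips to +; running = +365.3382
Stage 3 [83T→84T]: ω = 365.3382×83/84 = 360.9890 rpm, dir flips to −; running = −360.9890
Stage 4 [12T→12T]: ω = 360.9890×12/12 = 360.9890 rpm, dir flips to +; running = +360.9890
Stage 5 [78T→17T]: ω = 360.9890×78/17 = 1656.3023 rpm, dir flips to −; running = −1656.3023
Stage 6 [17T→12T]: ω = 1656.3023×17/12 = 2346.4283 rpm, dir flips to +; running = +2346.4283

+2346.4283 rpm (same as input, |ω| = 2346.4283 rpm)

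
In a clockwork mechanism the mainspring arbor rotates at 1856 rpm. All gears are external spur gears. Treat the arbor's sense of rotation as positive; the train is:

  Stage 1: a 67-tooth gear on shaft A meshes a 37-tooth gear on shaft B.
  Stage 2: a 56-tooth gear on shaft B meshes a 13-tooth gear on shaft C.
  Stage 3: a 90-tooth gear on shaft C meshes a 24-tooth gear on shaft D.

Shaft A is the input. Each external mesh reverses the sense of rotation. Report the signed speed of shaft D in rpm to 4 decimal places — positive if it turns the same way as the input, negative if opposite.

Stage 1 [67T→37T]: ω = 1856.0000×67/37 = 3360.8649 rpm, dir flips to −; running = −3360.8649
Stage 2 [56T→13T]: ω = 3360.8649×56/13 = 14477.5717 rpm, dir flips to +; running = +14477.5717
Stage 3 [90T→24T]: ω = 14477.5717×90/24 = 54290.8940 rpm, dir flips to −; running = −54290.8940

-54290.8940 rpm (opposite to input, |ω| = 54290.8940 rpm)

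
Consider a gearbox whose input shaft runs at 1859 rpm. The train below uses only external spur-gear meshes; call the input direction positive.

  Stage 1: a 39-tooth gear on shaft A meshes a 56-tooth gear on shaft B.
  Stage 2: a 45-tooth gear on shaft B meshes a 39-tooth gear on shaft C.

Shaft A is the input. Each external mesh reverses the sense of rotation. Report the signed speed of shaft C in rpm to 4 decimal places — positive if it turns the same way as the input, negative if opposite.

+1493.8393 rpm (same as input, |ω| = 1493.8393 rpm)

Stage 1 [39T→56T]: ω = 1859.0000×39/56 = 1294.6607 rpm, dir flips to −; running = −1294.6607
Stage 2 [45T→39T]: ω = 1294.6607×45/39 = 1493.8393 rpm, dir flips to +; running = +1493.8393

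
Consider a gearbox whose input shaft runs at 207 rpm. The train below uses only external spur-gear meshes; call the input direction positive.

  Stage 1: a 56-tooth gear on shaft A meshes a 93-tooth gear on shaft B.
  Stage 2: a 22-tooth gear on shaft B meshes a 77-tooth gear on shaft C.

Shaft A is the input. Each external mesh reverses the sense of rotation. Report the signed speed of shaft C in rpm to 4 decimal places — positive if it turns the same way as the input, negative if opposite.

+35.6129 rpm (same as input, |ω| = 35.6129 rpm)

Stage 1 [56T→93T]: ω = 207.0000×56/93 = 124.6452 rpm, dir flips to −; running = −124.6452
Stage 2 [22T→77T]: ω = 124.6452×22/77 = 35.6129 rpm, dir flips to +; running = +35.6129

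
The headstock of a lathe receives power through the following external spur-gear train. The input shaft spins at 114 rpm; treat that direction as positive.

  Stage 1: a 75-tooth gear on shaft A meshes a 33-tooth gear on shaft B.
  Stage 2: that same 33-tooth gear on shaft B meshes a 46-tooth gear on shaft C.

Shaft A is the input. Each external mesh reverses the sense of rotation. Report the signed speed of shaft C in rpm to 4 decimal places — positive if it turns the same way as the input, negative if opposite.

Stage 1 [75T→33T]: ω = 114.0000×75/33 = 259.0909 rpm, dir flips to −; running = −259.0909
Stage 2 [33T→46T]: ω = 259.0909×33/46 = 185.8696 rpm, dir flips to +; running = +185.8696

+185.8696 rpm (same as input, |ω| = 185.8696 rpm)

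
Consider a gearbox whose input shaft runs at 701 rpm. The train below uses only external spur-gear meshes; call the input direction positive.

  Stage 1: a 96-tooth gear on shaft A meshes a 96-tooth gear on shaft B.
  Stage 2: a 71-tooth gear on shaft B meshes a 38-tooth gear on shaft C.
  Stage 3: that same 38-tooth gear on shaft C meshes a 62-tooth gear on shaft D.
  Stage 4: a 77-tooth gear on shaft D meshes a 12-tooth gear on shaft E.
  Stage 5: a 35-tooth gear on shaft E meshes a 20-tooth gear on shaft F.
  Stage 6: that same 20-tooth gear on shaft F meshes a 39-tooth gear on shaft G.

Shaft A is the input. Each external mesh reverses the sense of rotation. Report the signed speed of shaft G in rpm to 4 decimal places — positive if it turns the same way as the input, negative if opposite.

Stage 1 [96T→96T]: ω = 701.0000×96/96 = 701.0000 rpm, dir flips to −; running = −701.0000
Stage 2 [71T→38T]: ω = 701.0000×71/38 = 1309.7632 rpm, dir flips to +; running = +1309.7632
Stage 3 [38T→62T]: ω = 1309.7632×38/62 = 802.7581 rpm, dir flips to −; running = −802.7581
Stage 4 [77T→12T]: ω = 802.7581×77/12 = 5151.0309 rpm, dir flips to +; running = +5151.0309
Stage 5 [35T→20T]: ω = 5151.0309×35/20 = 9014.3041 rpm, dir flips to −; running = −9014.3041
Stage 6 [20T→39T]: ω = 9014.3041×20/39 = 4622.7201 rpm, dir flips to +; running = +4622.7201

+4622.7201 rpm (same as input, |ω| = 4622.7201 rpm)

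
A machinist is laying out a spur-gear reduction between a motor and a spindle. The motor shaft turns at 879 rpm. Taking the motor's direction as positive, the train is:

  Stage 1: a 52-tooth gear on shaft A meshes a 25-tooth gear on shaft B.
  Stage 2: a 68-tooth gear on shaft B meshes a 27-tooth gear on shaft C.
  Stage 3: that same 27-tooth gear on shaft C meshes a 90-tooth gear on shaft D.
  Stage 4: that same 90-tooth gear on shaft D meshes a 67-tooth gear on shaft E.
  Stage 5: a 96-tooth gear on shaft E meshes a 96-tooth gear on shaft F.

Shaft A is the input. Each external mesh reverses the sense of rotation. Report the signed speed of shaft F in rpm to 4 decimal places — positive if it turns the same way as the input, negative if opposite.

-1855.6084 rpm (opposite to input, |ω| = 1855.6084 rpm)

Stage 1 [52T→25T]: ω = 879.0000×52/25 = 1828.3200 rpm, dir flips to −; running = −1828.3200
Stage 2 [68T→27T]: ω = 1828.3200×68/27 = 4604.6578 rpm, dir flips to +; running = +4604.6578
Stage 3 [27T→90T]: ω = 4604.6578×27/90 = 1381.3973 rpm, dir flips to −; running = −1381.3973
Stage 4 [90T→67T]: ω = 1381.3973×90/67 = 1855.6084 rpm, dir flips to +; running = +1855.6084
Stage 5 [96T→96T]: ω = 1855.6084×96/96 = 1855.6084 rpm, dir flips to −; running = −1855.6084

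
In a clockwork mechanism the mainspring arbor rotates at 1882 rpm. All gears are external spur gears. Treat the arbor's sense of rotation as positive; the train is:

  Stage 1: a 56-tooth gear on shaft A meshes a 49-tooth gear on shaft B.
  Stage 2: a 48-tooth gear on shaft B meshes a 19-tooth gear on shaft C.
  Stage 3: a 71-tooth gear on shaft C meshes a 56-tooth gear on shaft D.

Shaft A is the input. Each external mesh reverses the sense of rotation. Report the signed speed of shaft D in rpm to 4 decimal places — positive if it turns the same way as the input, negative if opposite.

Stage 1 [56T→49T]: ω = 1882.0000×56/49 = 2150.8571 rpm, dir flips to −; running = −2150.8571
Stage 2 [48T→19T]: ω = 2150.8571×48/19 = 5433.7444 rpm, dir flips to +; running = +5433.7444
Stage 3 [71T→56T]: ω = 5433.7444×71/56 = 6889.2116 rpm, dir flips to −; running = −6889.2116

-6889.2116 rpm (opposite to input, |ω| = 6889.2116 rpm)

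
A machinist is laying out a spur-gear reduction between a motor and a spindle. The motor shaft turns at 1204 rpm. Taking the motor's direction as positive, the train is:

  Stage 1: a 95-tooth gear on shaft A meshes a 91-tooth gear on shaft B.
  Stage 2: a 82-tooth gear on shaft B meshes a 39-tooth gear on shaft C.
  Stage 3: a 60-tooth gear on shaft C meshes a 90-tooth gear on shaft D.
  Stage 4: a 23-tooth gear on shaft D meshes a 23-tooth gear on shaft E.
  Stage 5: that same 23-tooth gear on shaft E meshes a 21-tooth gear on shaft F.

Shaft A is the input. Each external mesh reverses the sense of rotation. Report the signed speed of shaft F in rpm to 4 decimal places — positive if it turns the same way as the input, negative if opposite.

-1929.6353 rpm (opposite to input, |ω| = 1929.6353 rpm)

Stage 1 [95T→91T]: ω = 1204.0000×95/91 = 1256.9231 rpm, dir flips to −; running = −1256.9231
Stage 2 [82T→39T]: ω = 1256.9231×82/39 = 2642.7613 rpm, dir flips to +; running = +2642.7613
Stage 3 [60T→90T]: ω = 2642.7613×60/90 = 1761.8409 rpm, dir flips to −; running = −1761.8409
Stage 4 [23T→23T]: ω = 1761.8409×23/23 = 1761.8409 rpm, dir flips to +; running = +1761.8409
Stage 5 [23T→21T]: ω = 1761.8409×23/21 = 1929.6353 rpm, dir flips to −; running = −1929.6353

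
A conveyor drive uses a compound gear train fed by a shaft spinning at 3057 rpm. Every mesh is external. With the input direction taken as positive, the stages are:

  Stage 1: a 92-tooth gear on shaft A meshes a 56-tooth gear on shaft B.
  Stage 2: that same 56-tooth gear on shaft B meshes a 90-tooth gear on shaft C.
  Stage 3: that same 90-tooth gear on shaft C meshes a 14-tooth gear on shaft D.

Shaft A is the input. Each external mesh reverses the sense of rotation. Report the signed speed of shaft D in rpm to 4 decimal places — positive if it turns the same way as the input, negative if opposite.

-20088.8571 rpm (opposite to input, |ω| = 20088.8571 rpm)

Stage 1 [92T→56T]: ω = 3057.0000×92/56 = 5022.2143 rpm, dir flips to −; running = −5022.2143
Stage 2 [56T→90T]: ω = 5022.2143×56/90 = 3124.9333 rpm, dir flips to +; running = +3124.9333
Stage 3 [90T→14T]: ω = 3124.9333×90/14 = 20088.8571 rpm, dir flips to −; running = −20088.8571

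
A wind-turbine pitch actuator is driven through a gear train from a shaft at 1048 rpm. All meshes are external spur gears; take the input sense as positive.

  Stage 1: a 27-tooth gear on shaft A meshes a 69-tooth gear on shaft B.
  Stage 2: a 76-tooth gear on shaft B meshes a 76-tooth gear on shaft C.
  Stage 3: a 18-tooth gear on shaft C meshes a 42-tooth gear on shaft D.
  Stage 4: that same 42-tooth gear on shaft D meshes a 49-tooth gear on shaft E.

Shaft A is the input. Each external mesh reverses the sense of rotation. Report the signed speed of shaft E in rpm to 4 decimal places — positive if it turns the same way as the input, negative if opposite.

+150.6442 rpm (same as input, |ω| = 150.6442 rpm)

Stage 1 [27T→69T]: ω = 1048.0000×27/69 = 410.0870 rpm, dir flips to −; running = −410.0870
Stage 2 [76T→76T]: ω = 410.0870×76/76 = 410.0870 rpm, dir flips to +; running = +410.0870
Stage 3 [18T→42T]: ω = 410.0870×18/42 = 175.7516 rpm, dir flips to −; running = −175.7516
Stage 4 [42T→49T]: ω = 175.7516×42/49 = 150.6442 rpm, dir flips to +; running = +150.6442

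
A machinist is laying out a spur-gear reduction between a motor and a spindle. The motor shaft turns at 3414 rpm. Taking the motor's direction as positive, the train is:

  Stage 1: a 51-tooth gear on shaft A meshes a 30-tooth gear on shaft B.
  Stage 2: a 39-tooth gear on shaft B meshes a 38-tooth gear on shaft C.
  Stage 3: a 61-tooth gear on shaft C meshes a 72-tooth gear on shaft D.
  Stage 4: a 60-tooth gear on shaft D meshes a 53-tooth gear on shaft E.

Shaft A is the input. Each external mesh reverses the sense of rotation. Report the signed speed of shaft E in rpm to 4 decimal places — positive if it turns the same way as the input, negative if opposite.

+5713.0256 rpm (same as input, |ω| = 5713.0256 rpm)

Stage 1 [51T→30T]: ω = 3414.0000×51/30 = 5803.8000 rpm, dir flips to −; running = −5803.8000
Stage 2 [39T→38T]: ω = 5803.8000×39/38 = 5956.5316 rpm, dir flips to +; running = +5956.5316
Stage 3 [61T→72T]: ω = 5956.5316×61/72 = 5046.5059 rpm, dir flips to −; running = −5046.5059
Stage 4 [60T→53T]: ω = 5046.5059×60/53 = 5713.0256 rpm, dir flips to +; running = +5713.0256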